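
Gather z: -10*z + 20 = 20 - 10*z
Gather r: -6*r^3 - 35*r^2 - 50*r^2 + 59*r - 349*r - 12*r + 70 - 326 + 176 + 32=-6*r^3 - 85*r^2 - 302*r - 48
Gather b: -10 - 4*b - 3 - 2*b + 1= -6*b - 12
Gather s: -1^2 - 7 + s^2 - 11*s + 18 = s^2 - 11*s + 10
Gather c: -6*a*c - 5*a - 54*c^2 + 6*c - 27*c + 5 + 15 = -5*a - 54*c^2 + c*(-6*a - 21) + 20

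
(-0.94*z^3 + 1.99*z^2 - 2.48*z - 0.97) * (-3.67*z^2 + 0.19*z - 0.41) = 3.4498*z^5 - 7.4819*z^4 + 9.8651*z^3 + 2.2728*z^2 + 0.8325*z + 0.3977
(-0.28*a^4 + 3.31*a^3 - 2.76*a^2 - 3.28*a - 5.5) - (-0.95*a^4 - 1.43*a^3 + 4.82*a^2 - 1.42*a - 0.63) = 0.67*a^4 + 4.74*a^3 - 7.58*a^2 - 1.86*a - 4.87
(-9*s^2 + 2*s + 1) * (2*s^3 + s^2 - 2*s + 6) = -18*s^5 - 5*s^4 + 22*s^3 - 57*s^2 + 10*s + 6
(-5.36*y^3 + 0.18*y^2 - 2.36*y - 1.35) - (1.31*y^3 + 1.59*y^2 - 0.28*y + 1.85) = -6.67*y^3 - 1.41*y^2 - 2.08*y - 3.2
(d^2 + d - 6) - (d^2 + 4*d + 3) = -3*d - 9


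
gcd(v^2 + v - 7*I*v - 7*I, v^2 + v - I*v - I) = v + 1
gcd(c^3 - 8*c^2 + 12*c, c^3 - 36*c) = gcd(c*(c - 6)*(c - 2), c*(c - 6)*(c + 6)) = c^2 - 6*c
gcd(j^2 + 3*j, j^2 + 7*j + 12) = j + 3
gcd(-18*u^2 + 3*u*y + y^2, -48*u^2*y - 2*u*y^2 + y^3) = 6*u + y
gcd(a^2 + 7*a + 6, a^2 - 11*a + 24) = 1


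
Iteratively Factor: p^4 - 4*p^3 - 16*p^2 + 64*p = (p)*(p^3 - 4*p^2 - 16*p + 64) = p*(p - 4)*(p^2 - 16) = p*(p - 4)*(p + 4)*(p - 4)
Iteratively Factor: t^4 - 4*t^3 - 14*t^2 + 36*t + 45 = (t - 5)*(t^3 + t^2 - 9*t - 9) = (t - 5)*(t + 1)*(t^2 - 9) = (t - 5)*(t + 1)*(t + 3)*(t - 3)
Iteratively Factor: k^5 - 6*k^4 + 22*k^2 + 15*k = (k)*(k^4 - 6*k^3 + 22*k + 15) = k*(k + 1)*(k^3 - 7*k^2 + 7*k + 15) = k*(k - 3)*(k + 1)*(k^2 - 4*k - 5) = k*(k - 3)*(k + 1)^2*(k - 5)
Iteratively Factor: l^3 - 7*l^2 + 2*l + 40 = (l + 2)*(l^2 - 9*l + 20) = (l - 5)*(l + 2)*(l - 4)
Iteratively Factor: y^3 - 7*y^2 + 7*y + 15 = (y - 3)*(y^2 - 4*y - 5) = (y - 3)*(y + 1)*(y - 5)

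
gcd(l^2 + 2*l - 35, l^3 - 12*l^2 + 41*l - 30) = l - 5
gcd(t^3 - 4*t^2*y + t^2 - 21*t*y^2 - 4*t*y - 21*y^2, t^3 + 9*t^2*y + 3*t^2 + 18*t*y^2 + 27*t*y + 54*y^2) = t + 3*y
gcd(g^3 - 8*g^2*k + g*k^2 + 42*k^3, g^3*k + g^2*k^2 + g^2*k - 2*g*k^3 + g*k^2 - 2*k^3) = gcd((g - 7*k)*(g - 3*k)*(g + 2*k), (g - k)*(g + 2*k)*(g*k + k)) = g + 2*k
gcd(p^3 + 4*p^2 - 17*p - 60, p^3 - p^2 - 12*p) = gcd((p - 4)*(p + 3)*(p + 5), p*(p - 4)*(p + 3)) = p^2 - p - 12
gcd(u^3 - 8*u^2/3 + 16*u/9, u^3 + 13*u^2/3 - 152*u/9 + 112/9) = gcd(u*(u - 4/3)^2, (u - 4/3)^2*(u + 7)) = u^2 - 8*u/3 + 16/9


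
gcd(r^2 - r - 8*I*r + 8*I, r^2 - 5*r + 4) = r - 1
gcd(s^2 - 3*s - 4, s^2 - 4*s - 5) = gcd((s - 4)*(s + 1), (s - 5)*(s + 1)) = s + 1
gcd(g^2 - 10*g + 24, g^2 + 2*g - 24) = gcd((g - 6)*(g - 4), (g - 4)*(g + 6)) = g - 4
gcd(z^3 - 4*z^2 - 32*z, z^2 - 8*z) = z^2 - 8*z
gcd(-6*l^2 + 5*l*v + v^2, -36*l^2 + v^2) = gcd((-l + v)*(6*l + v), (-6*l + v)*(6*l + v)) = 6*l + v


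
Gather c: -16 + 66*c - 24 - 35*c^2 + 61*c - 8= -35*c^2 + 127*c - 48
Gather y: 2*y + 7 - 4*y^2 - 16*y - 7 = -4*y^2 - 14*y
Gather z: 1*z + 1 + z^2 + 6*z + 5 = z^2 + 7*z + 6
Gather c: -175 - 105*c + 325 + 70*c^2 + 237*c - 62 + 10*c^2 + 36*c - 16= 80*c^2 + 168*c + 72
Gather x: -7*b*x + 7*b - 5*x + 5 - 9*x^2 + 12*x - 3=7*b - 9*x^2 + x*(7 - 7*b) + 2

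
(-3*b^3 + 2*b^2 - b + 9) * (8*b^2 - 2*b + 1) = -24*b^5 + 22*b^4 - 15*b^3 + 76*b^2 - 19*b + 9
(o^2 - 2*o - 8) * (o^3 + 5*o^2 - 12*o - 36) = o^5 + 3*o^4 - 30*o^3 - 52*o^2 + 168*o + 288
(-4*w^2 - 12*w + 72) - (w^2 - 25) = -5*w^2 - 12*w + 97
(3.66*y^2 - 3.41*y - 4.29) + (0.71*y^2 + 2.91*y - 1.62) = 4.37*y^2 - 0.5*y - 5.91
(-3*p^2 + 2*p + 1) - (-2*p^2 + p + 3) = -p^2 + p - 2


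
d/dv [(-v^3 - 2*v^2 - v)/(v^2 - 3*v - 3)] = (-v^4 + 6*v^3 + 16*v^2 + 12*v + 3)/(v^4 - 6*v^3 + 3*v^2 + 18*v + 9)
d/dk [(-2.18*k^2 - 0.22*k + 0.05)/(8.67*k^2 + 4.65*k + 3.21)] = (-8.2296*k^2 - 14.8626*k - 0.9387)/(75.1689*k^4 + 80.631*k^3 + 77.2839*k^2 + 29.853*k + 10.3041)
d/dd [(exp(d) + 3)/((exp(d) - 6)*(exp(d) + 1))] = (-exp(2*d) - 6*exp(d) + 9)*exp(d)/(exp(4*d) - 10*exp(3*d) + 13*exp(2*d) + 60*exp(d) + 36)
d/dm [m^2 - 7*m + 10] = 2*m - 7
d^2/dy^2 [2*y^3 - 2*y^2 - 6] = 12*y - 4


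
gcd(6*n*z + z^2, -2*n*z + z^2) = z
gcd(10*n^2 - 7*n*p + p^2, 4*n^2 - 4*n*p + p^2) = -2*n + p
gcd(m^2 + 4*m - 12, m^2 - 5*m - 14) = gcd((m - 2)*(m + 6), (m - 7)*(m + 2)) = 1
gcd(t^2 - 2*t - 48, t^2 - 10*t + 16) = t - 8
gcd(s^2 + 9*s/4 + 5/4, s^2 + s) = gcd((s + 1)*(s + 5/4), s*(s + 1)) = s + 1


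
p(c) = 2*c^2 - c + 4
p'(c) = 4*c - 1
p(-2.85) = 23.10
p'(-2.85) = -12.40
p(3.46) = 24.48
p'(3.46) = 12.84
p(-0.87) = 6.38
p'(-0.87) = -4.48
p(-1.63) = 10.94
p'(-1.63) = -7.52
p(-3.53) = 32.45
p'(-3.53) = -15.12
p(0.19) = 3.88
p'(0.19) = -0.24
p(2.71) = 15.98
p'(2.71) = 9.84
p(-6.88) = 105.55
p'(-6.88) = -28.52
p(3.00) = 19.00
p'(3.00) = 11.00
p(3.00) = 19.00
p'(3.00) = 11.00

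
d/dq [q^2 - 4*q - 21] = 2*q - 4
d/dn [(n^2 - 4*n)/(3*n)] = 1/3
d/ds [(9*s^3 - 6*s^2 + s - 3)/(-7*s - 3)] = 3*(-42*s^3 - 13*s^2 + 12*s - 8)/(49*s^2 + 42*s + 9)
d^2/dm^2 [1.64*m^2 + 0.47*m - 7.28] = 3.28000000000000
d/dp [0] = 0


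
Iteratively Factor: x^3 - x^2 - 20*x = (x - 5)*(x^2 + 4*x) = (x - 5)*(x + 4)*(x)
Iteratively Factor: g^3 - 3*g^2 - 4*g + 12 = (g + 2)*(g^2 - 5*g + 6) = (g - 3)*(g + 2)*(g - 2)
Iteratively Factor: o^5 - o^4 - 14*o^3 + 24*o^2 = (o + 4)*(o^4 - 5*o^3 + 6*o^2) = (o - 2)*(o + 4)*(o^3 - 3*o^2) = o*(o - 2)*(o + 4)*(o^2 - 3*o) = o^2*(o - 2)*(o + 4)*(o - 3)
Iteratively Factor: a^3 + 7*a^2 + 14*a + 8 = (a + 2)*(a^2 + 5*a + 4) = (a + 2)*(a + 4)*(a + 1)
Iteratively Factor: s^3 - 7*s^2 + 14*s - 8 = (s - 1)*(s^2 - 6*s + 8) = (s - 4)*(s - 1)*(s - 2)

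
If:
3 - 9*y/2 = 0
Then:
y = 2/3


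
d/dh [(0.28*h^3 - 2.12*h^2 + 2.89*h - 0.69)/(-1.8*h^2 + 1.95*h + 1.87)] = (-0.504*h^4 + 1.092*h^3 + 2.6388*h^2 - 10.4128*h + 6.7498)/(3.24*h^4 - 7.02*h^3 - 2.9295*h^2 + 7.293*h + 3.4969)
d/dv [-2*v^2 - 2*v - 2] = -4*v - 2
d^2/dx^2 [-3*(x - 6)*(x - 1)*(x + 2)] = 30 - 18*x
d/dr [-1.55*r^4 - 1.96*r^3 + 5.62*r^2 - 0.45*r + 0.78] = -6.2*r^3 - 5.88*r^2 + 11.24*r - 0.45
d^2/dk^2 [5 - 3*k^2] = -6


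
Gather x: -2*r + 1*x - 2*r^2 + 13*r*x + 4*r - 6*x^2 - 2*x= -2*r^2 + 2*r - 6*x^2 + x*(13*r - 1)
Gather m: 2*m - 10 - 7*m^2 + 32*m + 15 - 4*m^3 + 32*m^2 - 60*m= -4*m^3 + 25*m^2 - 26*m + 5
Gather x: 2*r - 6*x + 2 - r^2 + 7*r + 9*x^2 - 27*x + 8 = -r^2 + 9*r + 9*x^2 - 33*x + 10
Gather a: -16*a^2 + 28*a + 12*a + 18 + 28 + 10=-16*a^2 + 40*a + 56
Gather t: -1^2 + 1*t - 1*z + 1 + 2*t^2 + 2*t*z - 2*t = 2*t^2 + t*(2*z - 1) - z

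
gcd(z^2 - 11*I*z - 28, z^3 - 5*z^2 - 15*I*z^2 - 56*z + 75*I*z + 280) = z - 7*I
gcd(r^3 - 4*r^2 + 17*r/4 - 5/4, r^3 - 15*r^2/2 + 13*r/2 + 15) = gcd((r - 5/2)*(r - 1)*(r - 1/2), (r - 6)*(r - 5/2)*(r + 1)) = r - 5/2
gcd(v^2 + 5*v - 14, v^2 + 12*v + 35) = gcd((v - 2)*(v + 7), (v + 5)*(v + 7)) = v + 7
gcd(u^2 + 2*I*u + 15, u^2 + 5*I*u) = u + 5*I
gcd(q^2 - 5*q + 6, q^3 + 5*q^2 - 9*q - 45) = q - 3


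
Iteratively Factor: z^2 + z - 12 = (z + 4)*(z - 3)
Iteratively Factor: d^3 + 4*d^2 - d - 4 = (d + 1)*(d^2 + 3*d - 4) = (d + 1)*(d + 4)*(d - 1)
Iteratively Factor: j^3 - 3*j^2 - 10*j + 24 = (j - 4)*(j^2 + j - 6) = (j - 4)*(j + 3)*(j - 2)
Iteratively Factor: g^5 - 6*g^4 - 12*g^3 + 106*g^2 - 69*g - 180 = (g + 4)*(g^4 - 10*g^3 + 28*g^2 - 6*g - 45) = (g - 3)*(g + 4)*(g^3 - 7*g^2 + 7*g + 15) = (g - 3)^2*(g + 4)*(g^2 - 4*g - 5) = (g - 3)^2*(g + 1)*(g + 4)*(g - 5)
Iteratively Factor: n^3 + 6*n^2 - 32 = (n + 4)*(n^2 + 2*n - 8) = (n + 4)^2*(n - 2)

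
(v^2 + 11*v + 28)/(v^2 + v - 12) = (v + 7)/(v - 3)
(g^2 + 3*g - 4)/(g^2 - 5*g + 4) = (g + 4)/(g - 4)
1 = 1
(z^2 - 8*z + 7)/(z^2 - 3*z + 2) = (z - 7)/(z - 2)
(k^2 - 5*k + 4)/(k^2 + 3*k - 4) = (k - 4)/(k + 4)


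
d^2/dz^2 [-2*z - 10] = 0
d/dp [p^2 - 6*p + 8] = 2*p - 6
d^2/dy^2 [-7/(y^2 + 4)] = 14*(4 - 3*y^2)/(y^2 + 4)^3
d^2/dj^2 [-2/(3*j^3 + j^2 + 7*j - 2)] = 4*((9*j + 1)*(3*j^3 + j^2 + 7*j - 2) - (9*j^2 + 2*j + 7)^2)/(3*j^3 + j^2 + 7*j - 2)^3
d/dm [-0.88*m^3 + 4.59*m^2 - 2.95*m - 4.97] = -2.64*m^2 + 9.18*m - 2.95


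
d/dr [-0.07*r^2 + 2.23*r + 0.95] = 2.23 - 0.14*r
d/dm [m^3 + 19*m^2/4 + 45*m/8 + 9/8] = 3*m^2 + 19*m/2 + 45/8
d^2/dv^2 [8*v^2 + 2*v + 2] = 16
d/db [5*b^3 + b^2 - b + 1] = 15*b^2 + 2*b - 1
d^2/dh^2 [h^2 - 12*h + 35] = 2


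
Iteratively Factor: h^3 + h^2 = (h)*(h^2 + h) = h*(h + 1)*(h)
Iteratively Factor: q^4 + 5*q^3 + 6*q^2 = (q + 3)*(q^3 + 2*q^2) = q*(q + 3)*(q^2 + 2*q) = q*(q + 2)*(q + 3)*(q)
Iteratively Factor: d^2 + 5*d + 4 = (d + 1)*(d + 4)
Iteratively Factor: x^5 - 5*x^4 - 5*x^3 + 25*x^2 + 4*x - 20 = (x - 2)*(x^4 - 3*x^3 - 11*x^2 + 3*x + 10) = (x - 2)*(x + 1)*(x^3 - 4*x^2 - 7*x + 10) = (x - 2)*(x - 1)*(x + 1)*(x^2 - 3*x - 10) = (x - 2)*(x - 1)*(x + 1)*(x + 2)*(x - 5)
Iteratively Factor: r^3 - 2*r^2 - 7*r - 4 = (r + 1)*(r^2 - 3*r - 4) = (r - 4)*(r + 1)*(r + 1)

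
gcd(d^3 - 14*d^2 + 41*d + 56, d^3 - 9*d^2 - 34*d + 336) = d^2 - 15*d + 56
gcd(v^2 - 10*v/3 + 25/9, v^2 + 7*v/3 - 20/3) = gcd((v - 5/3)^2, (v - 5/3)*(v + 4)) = v - 5/3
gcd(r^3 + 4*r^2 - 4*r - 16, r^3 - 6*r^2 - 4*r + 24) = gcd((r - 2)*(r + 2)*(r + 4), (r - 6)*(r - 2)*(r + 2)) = r^2 - 4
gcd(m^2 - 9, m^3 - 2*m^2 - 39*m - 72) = m + 3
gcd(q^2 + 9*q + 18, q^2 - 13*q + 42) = 1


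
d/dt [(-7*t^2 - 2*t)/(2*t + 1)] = 2*(-7*t^2 - 7*t - 1)/(4*t^2 + 4*t + 1)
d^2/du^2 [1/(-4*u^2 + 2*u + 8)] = (-4*u^2 + 2*u + (4*u - 1)^2 + 8)/(-2*u^2 + u + 4)^3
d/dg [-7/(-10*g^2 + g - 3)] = 7*(1 - 20*g)/(10*g^2 - g + 3)^2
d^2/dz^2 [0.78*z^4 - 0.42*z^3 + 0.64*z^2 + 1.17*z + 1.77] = 9.36*z^2 - 2.52*z + 1.28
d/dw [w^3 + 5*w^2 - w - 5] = 3*w^2 + 10*w - 1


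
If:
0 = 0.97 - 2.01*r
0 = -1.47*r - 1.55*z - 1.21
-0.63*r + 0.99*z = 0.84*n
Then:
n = -1.82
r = 0.48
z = -1.24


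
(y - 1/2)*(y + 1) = y^2 + y/2 - 1/2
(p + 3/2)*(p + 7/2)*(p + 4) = p^3 + 9*p^2 + 101*p/4 + 21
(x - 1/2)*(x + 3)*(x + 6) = x^3 + 17*x^2/2 + 27*x/2 - 9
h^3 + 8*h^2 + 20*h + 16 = (h + 2)^2*(h + 4)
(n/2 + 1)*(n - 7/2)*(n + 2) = n^3/2 + n^2/4 - 5*n - 7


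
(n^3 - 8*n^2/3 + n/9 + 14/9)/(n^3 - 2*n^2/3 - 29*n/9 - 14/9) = (n - 1)/(n + 1)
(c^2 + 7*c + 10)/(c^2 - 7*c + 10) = (c^2 + 7*c + 10)/(c^2 - 7*c + 10)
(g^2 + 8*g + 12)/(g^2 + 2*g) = (g + 6)/g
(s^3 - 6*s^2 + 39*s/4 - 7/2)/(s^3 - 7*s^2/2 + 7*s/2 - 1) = (s - 7/2)/(s - 1)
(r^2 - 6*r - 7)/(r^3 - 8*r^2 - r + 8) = (r - 7)/(r^2 - 9*r + 8)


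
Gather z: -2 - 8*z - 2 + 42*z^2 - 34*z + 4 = 42*z^2 - 42*z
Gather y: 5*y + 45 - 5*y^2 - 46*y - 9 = -5*y^2 - 41*y + 36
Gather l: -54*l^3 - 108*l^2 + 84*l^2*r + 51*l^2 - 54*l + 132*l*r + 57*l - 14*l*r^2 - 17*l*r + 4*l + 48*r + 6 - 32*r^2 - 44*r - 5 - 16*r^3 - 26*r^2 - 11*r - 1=-54*l^3 + l^2*(84*r - 57) + l*(-14*r^2 + 115*r + 7) - 16*r^3 - 58*r^2 - 7*r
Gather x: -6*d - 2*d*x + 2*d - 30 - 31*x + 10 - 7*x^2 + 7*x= -4*d - 7*x^2 + x*(-2*d - 24) - 20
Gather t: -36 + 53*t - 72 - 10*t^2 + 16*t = -10*t^2 + 69*t - 108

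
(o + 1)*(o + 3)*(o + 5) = o^3 + 9*o^2 + 23*o + 15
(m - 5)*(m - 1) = m^2 - 6*m + 5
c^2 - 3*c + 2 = (c - 2)*(c - 1)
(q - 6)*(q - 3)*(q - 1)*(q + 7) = q^4 - 3*q^3 - 43*q^2 + 171*q - 126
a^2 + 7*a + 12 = (a + 3)*(a + 4)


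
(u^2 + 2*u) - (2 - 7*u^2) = 8*u^2 + 2*u - 2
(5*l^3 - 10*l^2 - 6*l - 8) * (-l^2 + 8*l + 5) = -5*l^5 + 50*l^4 - 49*l^3 - 90*l^2 - 94*l - 40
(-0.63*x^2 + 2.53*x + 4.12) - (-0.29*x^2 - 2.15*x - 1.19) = -0.34*x^2 + 4.68*x + 5.31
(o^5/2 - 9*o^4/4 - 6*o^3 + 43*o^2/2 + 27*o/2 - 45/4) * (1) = o^5/2 - 9*o^4/4 - 6*o^3 + 43*o^2/2 + 27*o/2 - 45/4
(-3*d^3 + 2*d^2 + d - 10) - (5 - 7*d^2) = -3*d^3 + 9*d^2 + d - 15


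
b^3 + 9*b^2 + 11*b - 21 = (b - 1)*(b + 3)*(b + 7)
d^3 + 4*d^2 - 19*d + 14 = (d - 2)*(d - 1)*(d + 7)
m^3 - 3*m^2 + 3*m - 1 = (m - 1)^3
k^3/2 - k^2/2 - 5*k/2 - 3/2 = (k/2 + 1/2)*(k - 3)*(k + 1)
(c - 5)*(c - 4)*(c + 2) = c^3 - 7*c^2 + 2*c + 40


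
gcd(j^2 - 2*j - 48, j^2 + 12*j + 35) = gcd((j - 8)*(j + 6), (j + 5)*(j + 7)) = 1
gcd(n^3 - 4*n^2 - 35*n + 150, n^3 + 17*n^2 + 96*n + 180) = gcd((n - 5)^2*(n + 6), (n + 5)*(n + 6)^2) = n + 6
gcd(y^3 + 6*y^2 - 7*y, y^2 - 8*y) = y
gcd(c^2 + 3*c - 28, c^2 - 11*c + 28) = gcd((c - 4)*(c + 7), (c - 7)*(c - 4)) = c - 4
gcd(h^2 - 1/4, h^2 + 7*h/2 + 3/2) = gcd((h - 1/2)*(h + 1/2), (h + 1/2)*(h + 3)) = h + 1/2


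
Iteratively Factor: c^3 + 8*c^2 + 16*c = (c + 4)*(c^2 + 4*c) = c*(c + 4)*(c + 4)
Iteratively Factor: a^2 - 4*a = (a)*(a - 4)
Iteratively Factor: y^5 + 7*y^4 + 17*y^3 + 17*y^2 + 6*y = (y)*(y^4 + 7*y^3 + 17*y^2 + 17*y + 6) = y*(y + 3)*(y^3 + 4*y^2 + 5*y + 2) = y*(y + 2)*(y + 3)*(y^2 + 2*y + 1) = y*(y + 1)*(y + 2)*(y + 3)*(y + 1)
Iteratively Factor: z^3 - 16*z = (z)*(z^2 - 16) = z*(z + 4)*(z - 4)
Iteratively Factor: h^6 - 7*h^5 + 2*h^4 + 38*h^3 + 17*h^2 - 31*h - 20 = (h + 1)*(h^5 - 8*h^4 + 10*h^3 + 28*h^2 - 11*h - 20) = (h - 4)*(h + 1)*(h^4 - 4*h^3 - 6*h^2 + 4*h + 5) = (h - 4)*(h + 1)^2*(h^3 - 5*h^2 - h + 5) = (h - 4)*(h + 1)^3*(h^2 - 6*h + 5) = (h - 5)*(h - 4)*(h + 1)^3*(h - 1)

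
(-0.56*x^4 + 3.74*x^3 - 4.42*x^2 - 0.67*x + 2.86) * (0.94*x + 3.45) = -0.5264*x^5 + 1.5836*x^4 + 8.7482*x^3 - 15.8788*x^2 + 0.3769*x + 9.867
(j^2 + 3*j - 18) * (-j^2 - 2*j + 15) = -j^4 - 5*j^3 + 27*j^2 + 81*j - 270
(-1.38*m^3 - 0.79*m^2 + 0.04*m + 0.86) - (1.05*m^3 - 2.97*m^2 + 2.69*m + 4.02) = -2.43*m^3 + 2.18*m^2 - 2.65*m - 3.16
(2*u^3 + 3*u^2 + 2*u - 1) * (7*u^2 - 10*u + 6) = 14*u^5 + u^4 - 4*u^3 - 9*u^2 + 22*u - 6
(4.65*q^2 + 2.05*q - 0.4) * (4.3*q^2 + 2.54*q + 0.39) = 19.995*q^4 + 20.626*q^3 + 5.3005*q^2 - 0.2165*q - 0.156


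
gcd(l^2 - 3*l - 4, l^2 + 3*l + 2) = l + 1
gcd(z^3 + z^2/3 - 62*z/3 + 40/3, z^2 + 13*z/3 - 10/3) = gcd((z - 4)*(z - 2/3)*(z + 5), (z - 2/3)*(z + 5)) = z^2 + 13*z/3 - 10/3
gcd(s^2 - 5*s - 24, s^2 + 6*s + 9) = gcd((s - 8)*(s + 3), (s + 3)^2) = s + 3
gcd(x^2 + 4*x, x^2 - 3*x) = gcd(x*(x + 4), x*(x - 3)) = x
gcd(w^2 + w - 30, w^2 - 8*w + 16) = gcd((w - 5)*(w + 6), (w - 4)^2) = 1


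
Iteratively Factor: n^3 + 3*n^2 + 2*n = (n + 2)*(n^2 + n) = (n + 1)*(n + 2)*(n)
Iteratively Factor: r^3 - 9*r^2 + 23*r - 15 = (r - 5)*(r^2 - 4*r + 3) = (r - 5)*(r - 1)*(r - 3)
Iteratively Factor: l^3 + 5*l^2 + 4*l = (l + 4)*(l^2 + l) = l*(l + 4)*(l + 1)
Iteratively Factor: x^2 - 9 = (x - 3)*(x + 3)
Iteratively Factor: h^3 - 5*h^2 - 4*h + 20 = (h - 5)*(h^2 - 4) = (h - 5)*(h + 2)*(h - 2)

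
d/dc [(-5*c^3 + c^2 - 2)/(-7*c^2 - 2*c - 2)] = (35*c^4 + 20*c^3 + 28*c^2 - 32*c - 4)/(49*c^4 + 28*c^3 + 32*c^2 + 8*c + 4)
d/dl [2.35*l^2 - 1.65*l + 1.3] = 4.7*l - 1.65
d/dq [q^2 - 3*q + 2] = 2*q - 3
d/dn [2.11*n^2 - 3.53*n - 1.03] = 4.22*n - 3.53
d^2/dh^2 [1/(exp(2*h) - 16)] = 4*(exp(2*h) + 16)*exp(2*h)/(exp(2*h) - 16)^3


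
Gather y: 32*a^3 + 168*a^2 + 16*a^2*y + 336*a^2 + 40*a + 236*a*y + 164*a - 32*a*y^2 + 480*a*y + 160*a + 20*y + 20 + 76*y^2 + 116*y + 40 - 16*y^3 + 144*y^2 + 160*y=32*a^3 + 504*a^2 + 364*a - 16*y^3 + y^2*(220 - 32*a) + y*(16*a^2 + 716*a + 296) + 60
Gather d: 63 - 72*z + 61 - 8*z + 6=130 - 80*z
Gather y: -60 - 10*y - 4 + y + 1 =-9*y - 63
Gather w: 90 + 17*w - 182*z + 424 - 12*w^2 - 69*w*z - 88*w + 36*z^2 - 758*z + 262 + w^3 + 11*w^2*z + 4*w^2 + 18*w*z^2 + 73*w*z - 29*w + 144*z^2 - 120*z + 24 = w^3 + w^2*(11*z - 8) + w*(18*z^2 + 4*z - 100) + 180*z^2 - 1060*z + 800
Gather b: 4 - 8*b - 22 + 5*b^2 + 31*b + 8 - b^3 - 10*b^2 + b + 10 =-b^3 - 5*b^2 + 24*b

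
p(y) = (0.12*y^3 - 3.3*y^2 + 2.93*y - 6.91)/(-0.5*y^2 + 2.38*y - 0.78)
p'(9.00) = -1.32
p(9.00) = 8.07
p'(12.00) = -0.63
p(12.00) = 5.42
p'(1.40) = -0.02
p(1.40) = -5.69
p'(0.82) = 12.21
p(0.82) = -7.97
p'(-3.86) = -0.41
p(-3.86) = 4.27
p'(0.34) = 15663.28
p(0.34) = 219.95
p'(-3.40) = -0.41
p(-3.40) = 4.08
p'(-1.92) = -0.23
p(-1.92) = 3.55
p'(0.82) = 12.21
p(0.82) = -7.97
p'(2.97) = -11.23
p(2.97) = -12.87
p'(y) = (1.0*y - 2.38)*(0.12*y^3 - 3.3*y^2 + 2.93*y - 6.91)/(-0.5*y^2 + 2.38*y - 0.78)^2 + (0.36*y^2 - 6.6*y + 2.93)/(-0.5*y^2 + 2.38*y - 0.78) = (-0.06*y^4 + 0.5712*y^3 - 6.6698*y^2 - 1.762*y + 14.1604)/(0.25*y^4 - 2.38*y^3 + 6.4444*y^2 - 3.7128*y + 0.6084)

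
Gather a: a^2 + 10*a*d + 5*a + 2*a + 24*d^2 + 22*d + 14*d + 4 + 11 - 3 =a^2 + a*(10*d + 7) + 24*d^2 + 36*d + 12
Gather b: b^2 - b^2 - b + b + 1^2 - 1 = 0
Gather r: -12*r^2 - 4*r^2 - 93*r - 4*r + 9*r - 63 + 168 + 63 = -16*r^2 - 88*r + 168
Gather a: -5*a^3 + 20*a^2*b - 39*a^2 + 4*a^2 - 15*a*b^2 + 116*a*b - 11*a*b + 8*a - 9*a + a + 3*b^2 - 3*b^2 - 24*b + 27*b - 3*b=-5*a^3 + a^2*(20*b - 35) + a*(-15*b^2 + 105*b)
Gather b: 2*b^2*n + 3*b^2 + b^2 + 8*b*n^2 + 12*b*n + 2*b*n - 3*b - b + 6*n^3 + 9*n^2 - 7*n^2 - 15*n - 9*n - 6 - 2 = b^2*(2*n + 4) + b*(8*n^2 + 14*n - 4) + 6*n^3 + 2*n^2 - 24*n - 8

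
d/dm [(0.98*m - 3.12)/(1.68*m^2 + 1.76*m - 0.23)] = (-1.6464*m^2 + 10.4832*m + 5.2658)/(2.8224*m^4 + 5.9136*m^3 + 2.3248*m^2 - 0.8096*m + 0.0529)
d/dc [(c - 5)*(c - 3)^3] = (c - 3)^2*(4*c - 18)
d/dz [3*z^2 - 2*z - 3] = 6*z - 2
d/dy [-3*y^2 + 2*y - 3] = 2 - 6*y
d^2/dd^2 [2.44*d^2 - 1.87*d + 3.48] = 4.88000000000000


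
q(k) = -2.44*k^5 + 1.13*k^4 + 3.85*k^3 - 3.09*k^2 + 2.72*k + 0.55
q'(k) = -12.2*k^4 + 4.52*k^3 + 11.55*k^2 - 6.18*k + 2.72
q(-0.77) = -4.08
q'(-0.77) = 7.97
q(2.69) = -224.06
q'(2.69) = -481.15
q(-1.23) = -5.18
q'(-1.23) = -8.54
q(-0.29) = -0.58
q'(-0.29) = 5.29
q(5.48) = -10483.18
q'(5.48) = -9942.72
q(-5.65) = 14392.24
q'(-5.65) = -12841.26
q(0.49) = 1.59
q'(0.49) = 2.29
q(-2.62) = 257.45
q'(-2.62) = -557.96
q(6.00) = -16771.73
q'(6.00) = -14453.44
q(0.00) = 0.55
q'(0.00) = 2.72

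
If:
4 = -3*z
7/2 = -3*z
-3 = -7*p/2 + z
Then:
No Solution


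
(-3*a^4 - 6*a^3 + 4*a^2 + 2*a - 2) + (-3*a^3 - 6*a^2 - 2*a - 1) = -3*a^4 - 9*a^3 - 2*a^2 - 3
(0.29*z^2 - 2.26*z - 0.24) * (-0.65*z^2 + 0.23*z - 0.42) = -0.1885*z^4 + 1.5357*z^3 - 0.4856*z^2 + 0.894*z + 0.1008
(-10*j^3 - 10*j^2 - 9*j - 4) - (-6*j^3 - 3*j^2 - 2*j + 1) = -4*j^3 - 7*j^2 - 7*j - 5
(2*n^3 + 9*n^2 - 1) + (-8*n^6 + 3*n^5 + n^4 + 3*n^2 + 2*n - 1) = -8*n^6 + 3*n^5 + n^4 + 2*n^3 + 12*n^2 + 2*n - 2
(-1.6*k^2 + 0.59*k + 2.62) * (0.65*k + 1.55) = -1.04*k^3 - 2.0965*k^2 + 2.6175*k + 4.061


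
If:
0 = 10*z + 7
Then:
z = -7/10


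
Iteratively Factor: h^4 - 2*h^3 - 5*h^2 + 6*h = (h)*(h^3 - 2*h^2 - 5*h + 6) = h*(h + 2)*(h^2 - 4*h + 3) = h*(h - 3)*(h + 2)*(h - 1)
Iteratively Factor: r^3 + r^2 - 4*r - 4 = (r + 1)*(r^2 - 4) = (r - 2)*(r + 1)*(r + 2)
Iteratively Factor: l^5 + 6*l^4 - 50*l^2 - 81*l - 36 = (l - 3)*(l^4 + 9*l^3 + 27*l^2 + 31*l + 12) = (l - 3)*(l + 3)*(l^3 + 6*l^2 + 9*l + 4) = (l - 3)*(l + 3)*(l + 4)*(l^2 + 2*l + 1) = (l - 3)*(l + 1)*(l + 3)*(l + 4)*(l + 1)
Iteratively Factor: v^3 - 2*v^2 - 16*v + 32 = (v - 4)*(v^2 + 2*v - 8) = (v - 4)*(v - 2)*(v + 4)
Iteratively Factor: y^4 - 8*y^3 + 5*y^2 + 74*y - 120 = (y + 3)*(y^3 - 11*y^2 + 38*y - 40) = (y - 5)*(y + 3)*(y^2 - 6*y + 8) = (y - 5)*(y - 2)*(y + 3)*(y - 4)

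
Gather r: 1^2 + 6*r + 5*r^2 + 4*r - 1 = 5*r^2 + 10*r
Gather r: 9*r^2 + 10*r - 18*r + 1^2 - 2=9*r^2 - 8*r - 1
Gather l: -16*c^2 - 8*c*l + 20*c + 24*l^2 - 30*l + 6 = -16*c^2 + 20*c + 24*l^2 + l*(-8*c - 30) + 6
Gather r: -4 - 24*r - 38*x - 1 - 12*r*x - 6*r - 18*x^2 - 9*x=r*(-12*x - 30) - 18*x^2 - 47*x - 5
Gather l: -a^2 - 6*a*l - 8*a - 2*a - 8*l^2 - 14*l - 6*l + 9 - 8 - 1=-a^2 - 10*a - 8*l^2 + l*(-6*a - 20)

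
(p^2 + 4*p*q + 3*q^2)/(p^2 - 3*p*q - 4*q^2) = (p + 3*q)/(p - 4*q)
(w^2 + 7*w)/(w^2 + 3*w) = (w + 7)/(w + 3)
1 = 1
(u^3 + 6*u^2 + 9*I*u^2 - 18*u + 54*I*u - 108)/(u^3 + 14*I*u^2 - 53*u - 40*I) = (u^3 + u^2*(6 + 9*I) + u*(-18 + 54*I) - 108)/(u^3 + 14*I*u^2 - 53*u - 40*I)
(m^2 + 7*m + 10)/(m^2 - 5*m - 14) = (m + 5)/(m - 7)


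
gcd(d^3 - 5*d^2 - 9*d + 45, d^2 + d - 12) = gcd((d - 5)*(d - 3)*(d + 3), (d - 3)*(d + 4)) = d - 3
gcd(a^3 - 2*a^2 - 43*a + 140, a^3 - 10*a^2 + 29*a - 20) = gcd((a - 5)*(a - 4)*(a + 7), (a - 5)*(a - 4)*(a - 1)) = a^2 - 9*a + 20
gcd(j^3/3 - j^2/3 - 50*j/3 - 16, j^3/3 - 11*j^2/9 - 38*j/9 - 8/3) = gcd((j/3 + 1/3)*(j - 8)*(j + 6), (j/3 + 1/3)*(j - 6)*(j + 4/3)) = j + 1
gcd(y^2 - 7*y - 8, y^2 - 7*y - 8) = y^2 - 7*y - 8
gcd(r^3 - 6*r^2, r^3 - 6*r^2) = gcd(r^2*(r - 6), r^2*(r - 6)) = r^3 - 6*r^2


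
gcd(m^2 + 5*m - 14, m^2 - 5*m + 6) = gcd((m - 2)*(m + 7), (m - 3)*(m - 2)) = m - 2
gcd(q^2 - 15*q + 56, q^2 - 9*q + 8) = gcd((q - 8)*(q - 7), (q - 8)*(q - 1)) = q - 8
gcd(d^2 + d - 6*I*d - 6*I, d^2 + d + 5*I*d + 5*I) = d + 1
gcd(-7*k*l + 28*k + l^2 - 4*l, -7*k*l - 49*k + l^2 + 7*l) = 7*k - l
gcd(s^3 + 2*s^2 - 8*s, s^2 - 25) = 1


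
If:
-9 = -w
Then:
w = 9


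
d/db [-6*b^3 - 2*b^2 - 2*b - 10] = -18*b^2 - 4*b - 2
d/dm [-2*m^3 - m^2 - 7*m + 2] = -6*m^2 - 2*m - 7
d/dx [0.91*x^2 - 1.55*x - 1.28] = 1.82*x - 1.55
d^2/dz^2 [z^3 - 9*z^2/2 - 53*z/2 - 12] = 6*z - 9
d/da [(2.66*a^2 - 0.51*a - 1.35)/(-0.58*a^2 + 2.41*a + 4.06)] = (6.1148*a^2 + 20.0332*a + 1.1829)/(0.3364*a^4 - 2.7956*a^3 + 1.0985*a^2 + 19.5692*a + 16.4836)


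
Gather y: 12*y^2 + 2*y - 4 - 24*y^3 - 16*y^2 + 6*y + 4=-24*y^3 - 4*y^2 + 8*y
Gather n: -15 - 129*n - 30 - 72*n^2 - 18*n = -72*n^2 - 147*n - 45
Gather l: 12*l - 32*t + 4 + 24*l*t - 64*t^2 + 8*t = l*(24*t + 12) - 64*t^2 - 24*t + 4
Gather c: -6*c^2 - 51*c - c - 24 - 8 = -6*c^2 - 52*c - 32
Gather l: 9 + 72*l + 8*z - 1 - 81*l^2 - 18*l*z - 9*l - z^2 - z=-81*l^2 + l*(63 - 18*z) - z^2 + 7*z + 8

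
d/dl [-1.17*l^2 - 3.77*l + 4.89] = -2.34*l - 3.77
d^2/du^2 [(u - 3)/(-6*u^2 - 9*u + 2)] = 18*(-(u - 3)*(4*u + 3)^2 + (2*u - 1)*(6*u^2 + 9*u - 2))/(6*u^2 + 9*u - 2)^3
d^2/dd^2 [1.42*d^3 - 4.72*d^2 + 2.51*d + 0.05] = 8.52*d - 9.44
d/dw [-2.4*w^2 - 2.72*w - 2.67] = -4.8*w - 2.72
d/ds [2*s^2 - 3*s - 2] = 4*s - 3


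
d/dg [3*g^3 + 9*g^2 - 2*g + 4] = 9*g^2 + 18*g - 2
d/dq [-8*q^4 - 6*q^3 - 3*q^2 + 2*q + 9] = -32*q^3 - 18*q^2 - 6*q + 2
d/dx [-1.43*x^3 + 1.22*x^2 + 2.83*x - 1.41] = -4.29*x^2 + 2.44*x + 2.83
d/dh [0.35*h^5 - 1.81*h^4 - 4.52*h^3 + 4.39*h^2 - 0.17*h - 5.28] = 1.75*h^4 - 7.24*h^3 - 13.56*h^2 + 8.78*h - 0.17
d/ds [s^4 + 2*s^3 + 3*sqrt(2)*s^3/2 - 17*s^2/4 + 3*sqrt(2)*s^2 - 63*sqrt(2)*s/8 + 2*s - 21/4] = 4*s^3 + 6*s^2 + 9*sqrt(2)*s^2/2 - 17*s/2 + 6*sqrt(2)*s - 63*sqrt(2)/8 + 2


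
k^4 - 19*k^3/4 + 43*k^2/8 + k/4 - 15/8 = (k - 3)*(k - 5/4)*(k - 1)*(k + 1/2)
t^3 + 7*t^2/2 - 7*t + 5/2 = (t - 1)*(t - 1/2)*(t + 5)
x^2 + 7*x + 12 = (x + 3)*(x + 4)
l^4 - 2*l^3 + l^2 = l^2*(l - 1)^2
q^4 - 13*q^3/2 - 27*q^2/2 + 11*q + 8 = (q - 8)*(q - 1)*(q + 1/2)*(q + 2)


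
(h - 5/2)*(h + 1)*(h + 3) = h^3 + 3*h^2/2 - 7*h - 15/2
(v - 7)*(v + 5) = v^2 - 2*v - 35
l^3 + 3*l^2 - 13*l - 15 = (l - 3)*(l + 1)*(l + 5)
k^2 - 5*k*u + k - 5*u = (k + 1)*(k - 5*u)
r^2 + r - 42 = (r - 6)*(r + 7)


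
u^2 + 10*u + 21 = (u + 3)*(u + 7)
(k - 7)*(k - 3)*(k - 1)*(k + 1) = k^4 - 10*k^3 + 20*k^2 + 10*k - 21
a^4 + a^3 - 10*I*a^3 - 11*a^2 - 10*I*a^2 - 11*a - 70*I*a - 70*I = (a + 1)*(a - 7*I)*(a - 5*I)*(a + 2*I)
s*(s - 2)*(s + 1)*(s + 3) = s^4 + 2*s^3 - 5*s^2 - 6*s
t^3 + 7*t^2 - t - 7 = (t - 1)*(t + 1)*(t + 7)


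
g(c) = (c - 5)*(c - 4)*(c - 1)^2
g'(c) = (c - 5)*(c - 4)*(2*c - 2) + (c - 5)*(c - 1)^2 + (c - 4)*(c - 1)^2 = 4*c^3 - 33*c^2 + 78*c - 49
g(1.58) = 2.78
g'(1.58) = 7.64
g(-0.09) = 24.73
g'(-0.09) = -56.29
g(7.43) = 344.61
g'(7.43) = 349.47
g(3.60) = 3.79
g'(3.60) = -9.26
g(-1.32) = 180.97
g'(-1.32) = -218.66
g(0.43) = 5.30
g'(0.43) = -21.24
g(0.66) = 1.68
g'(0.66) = -10.74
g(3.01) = 7.96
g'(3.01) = -4.12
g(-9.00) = 18200.00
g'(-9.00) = -6340.00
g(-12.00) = 45968.00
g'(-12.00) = -12649.00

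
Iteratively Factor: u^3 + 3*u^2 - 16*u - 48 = (u + 4)*(u^2 - u - 12) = (u - 4)*(u + 4)*(u + 3)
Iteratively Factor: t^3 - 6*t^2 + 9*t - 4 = (t - 1)*(t^2 - 5*t + 4) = (t - 4)*(t - 1)*(t - 1)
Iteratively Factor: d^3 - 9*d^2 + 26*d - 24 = (d - 2)*(d^2 - 7*d + 12) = (d - 3)*(d - 2)*(d - 4)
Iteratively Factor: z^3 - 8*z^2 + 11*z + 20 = (z - 4)*(z^2 - 4*z - 5) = (z - 4)*(z + 1)*(z - 5)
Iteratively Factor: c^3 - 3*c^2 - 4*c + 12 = (c - 3)*(c^2 - 4) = (c - 3)*(c - 2)*(c + 2)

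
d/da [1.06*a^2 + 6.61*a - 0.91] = 2.12*a + 6.61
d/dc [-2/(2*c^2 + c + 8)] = 2*(4*c + 1)/(2*c^2 + c + 8)^2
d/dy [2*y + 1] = 2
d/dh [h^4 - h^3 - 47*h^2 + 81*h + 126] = 4*h^3 - 3*h^2 - 94*h + 81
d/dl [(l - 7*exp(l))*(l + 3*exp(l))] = -4*l*exp(l) + 2*l - 42*exp(2*l) - 4*exp(l)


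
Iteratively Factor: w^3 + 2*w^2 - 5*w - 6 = (w + 1)*(w^2 + w - 6) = (w + 1)*(w + 3)*(w - 2)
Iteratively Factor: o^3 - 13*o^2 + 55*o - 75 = (o - 3)*(o^2 - 10*o + 25) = (o - 5)*(o - 3)*(o - 5)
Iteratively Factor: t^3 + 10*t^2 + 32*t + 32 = (t + 2)*(t^2 + 8*t + 16) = (t + 2)*(t + 4)*(t + 4)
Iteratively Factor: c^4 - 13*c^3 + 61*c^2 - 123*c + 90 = (c - 2)*(c^3 - 11*c^2 + 39*c - 45) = (c - 5)*(c - 2)*(c^2 - 6*c + 9) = (c - 5)*(c - 3)*(c - 2)*(c - 3)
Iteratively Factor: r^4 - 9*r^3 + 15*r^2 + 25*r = (r)*(r^3 - 9*r^2 + 15*r + 25) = r*(r - 5)*(r^2 - 4*r - 5) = r*(r - 5)*(r + 1)*(r - 5)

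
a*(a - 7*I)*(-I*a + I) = -I*a^3 - 7*a^2 + I*a^2 + 7*a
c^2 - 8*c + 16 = (c - 4)^2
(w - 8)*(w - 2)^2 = w^3 - 12*w^2 + 36*w - 32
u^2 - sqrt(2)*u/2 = u*(u - sqrt(2)/2)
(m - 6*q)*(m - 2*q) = m^2 - 8*m*q + 12*q^2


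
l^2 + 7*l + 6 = (l + 1)*(l + 6)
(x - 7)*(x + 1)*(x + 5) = x^3 - x^2 - 37*x - 35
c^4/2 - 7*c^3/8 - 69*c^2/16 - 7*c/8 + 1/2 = (c/2 + 1)*(c - 4)*(c - 1/4)*(c + 1/2)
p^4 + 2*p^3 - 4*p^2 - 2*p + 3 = (p - 1)^2*(p + 1)*(p + 3)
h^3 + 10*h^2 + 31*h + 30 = (h + 2)*(h + 3)*(h + 5)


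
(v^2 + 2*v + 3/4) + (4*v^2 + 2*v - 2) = 5*v^2 + 4*v - 5/4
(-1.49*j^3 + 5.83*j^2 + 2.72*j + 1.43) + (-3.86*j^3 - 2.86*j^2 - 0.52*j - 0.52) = -5.35*j^3 + 2.97*j^2 + 2.2*j + 0.91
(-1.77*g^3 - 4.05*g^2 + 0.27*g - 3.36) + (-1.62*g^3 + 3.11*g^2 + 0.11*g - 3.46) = -3.39*g^3 - 0.94*g^2 + 0.38*g - 6.82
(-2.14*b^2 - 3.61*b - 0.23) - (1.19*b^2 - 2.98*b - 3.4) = -3.33*b^2 - 0.63*b + 3.17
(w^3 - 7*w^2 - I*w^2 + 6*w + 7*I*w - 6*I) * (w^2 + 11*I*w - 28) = w^5 - 7*w^4 + 10*I*w^4 - 11*w^3 - 70*I*w^3 + 119*w^2 + 88*I*w^2 - 102*w - 196*I*w + 168*I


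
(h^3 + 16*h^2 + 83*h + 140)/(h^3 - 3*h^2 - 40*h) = (h^2 + 11*h + 28)/(h*(h - 8))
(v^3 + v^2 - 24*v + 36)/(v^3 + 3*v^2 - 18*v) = (v - 2)/v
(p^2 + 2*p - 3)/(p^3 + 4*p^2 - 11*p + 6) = (p + 3)/(p^2 + 5*p - 6)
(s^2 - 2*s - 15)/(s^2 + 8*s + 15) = (s - 5)/(s + 5)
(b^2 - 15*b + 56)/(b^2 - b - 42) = (b - 8)/(b + 6)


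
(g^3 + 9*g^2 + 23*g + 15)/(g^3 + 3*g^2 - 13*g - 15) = (g + 3)/(g - 3)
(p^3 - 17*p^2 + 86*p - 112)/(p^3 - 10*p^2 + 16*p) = (p - 7)/p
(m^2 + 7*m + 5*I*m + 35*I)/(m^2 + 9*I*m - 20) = (m + 7)/(m + 4*I)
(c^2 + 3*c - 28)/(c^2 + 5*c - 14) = (c - 4)/(c - 2)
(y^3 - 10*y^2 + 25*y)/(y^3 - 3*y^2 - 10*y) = (y - 5)/(y + 2)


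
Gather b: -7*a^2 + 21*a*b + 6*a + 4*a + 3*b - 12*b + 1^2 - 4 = -7*a^2 + 10*a + b*(21*a - 9) - 3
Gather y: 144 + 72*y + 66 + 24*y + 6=96*y + 216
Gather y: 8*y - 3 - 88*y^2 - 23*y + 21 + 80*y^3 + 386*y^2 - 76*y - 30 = 80*y^3 + 298*y^2 - 91*y - 12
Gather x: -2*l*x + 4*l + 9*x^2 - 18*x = 4*l + 9*x^2 + x*(-2*l - 18)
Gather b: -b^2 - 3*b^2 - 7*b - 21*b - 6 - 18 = -4*b^2 - 28*b - 24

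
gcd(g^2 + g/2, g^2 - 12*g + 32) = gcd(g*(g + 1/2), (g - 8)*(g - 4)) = 1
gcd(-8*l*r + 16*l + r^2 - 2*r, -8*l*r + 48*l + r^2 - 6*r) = -8*l + r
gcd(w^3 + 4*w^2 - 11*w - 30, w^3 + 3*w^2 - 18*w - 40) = w^2 + 7*w + 10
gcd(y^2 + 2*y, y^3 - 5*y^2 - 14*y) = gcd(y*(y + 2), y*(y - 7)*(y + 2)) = y^2 + 2*y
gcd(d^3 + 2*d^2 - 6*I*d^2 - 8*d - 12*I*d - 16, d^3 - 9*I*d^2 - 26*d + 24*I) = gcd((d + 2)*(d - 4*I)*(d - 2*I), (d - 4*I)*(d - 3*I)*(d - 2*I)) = d^2 - 6*I*d - 8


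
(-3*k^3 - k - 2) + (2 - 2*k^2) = -3*k^3 - 2*k^2 - k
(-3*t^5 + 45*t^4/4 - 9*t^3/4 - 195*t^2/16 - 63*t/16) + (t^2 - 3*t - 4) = -3*t^5 + 45*t^4/4 - 9*t^3/4 - 179*t^2/16 - 111*t/16 - 4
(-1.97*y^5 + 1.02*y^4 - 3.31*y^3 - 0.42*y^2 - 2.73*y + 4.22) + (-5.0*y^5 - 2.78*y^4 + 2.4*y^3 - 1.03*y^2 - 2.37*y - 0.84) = -6.97*y^5 - 1.76*y^4 - 0.91*y^3 - 1.45*y^2 - 5.1*y + 3.38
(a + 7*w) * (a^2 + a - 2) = a^3 + 7*a^2*w + a^2 + 7*a*w - 2*a - 14*w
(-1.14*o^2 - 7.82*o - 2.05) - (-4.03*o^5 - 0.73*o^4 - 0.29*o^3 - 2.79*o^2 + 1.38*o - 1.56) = 4.03*o^5 + 0.73*o^4 + 0.29*o^3 + 1.65*o^2 - 9.2*o - 0.49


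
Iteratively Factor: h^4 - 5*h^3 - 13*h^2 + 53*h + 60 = (h - 4)*(h^3 - h^2 - 17*h - 15) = (h - 5)*(h - 4)*(h^2 + 4*h + 3) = (h - 5)*(h - 4)*(h + 3)*(h + 1)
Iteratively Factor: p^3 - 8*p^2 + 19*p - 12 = (p - 4)*(p^2 - 4*p + 3) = (p - 4)*(p - 3)*(p - 1)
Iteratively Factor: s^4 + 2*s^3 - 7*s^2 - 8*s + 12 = (s + 2)*(s^3 - 7*s + 6) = (s - 1)*(s + 2)*(s^2 + s - 6) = (s - 1)*(s + 2)*(s + 3)*(s - 2)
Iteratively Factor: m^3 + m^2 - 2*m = (m - 1)*(m^2 + 2*m) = (m - 1)*(m + 2)*(m)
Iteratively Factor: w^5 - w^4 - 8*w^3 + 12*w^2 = (w)*(w^4 - w^3 - 8*w^2 + 12*w) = w*(w - 2)*(w^3 + w^2 - 6*w) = w*(w - 2)*(w + 3)*(w^2 - 2*w) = w^2*(w - 2)*(w + 3)*(w - 2)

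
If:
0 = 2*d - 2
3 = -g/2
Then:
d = 1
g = -6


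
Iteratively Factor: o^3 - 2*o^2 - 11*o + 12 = (o + 3)*(o^2 - 5*o + 4) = (o - 1)*(o + 3)*(o - 4)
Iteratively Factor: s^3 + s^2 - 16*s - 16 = (s + 4)*(s^2 - 3*s - 4) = (s + 1)*(s + 4)*(s - 4)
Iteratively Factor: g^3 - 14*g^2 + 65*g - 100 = (g - 5)*(g^2 - 9*g + 20) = (g - 5)*(g - 4)*(g - 5)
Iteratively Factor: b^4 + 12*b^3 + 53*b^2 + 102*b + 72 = (b + 2)*(b^3 + 10*b^2 + 33*b + 36) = (b + 2)*(b + 3)*(b^2 + 7*b + 12) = (b + 2)*(b + 3)*(b + 4)*(b + 3)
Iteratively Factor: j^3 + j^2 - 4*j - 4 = (j + 1)*(j^2 - 4) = (j + 1)*(j + 2)*(j - 2)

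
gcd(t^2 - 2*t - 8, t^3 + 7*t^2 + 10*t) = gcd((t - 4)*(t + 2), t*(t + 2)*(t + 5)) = t + 2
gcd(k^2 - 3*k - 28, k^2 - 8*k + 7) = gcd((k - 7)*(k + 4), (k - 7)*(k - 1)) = k - 7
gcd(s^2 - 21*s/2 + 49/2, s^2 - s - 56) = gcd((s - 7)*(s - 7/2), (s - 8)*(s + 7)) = 1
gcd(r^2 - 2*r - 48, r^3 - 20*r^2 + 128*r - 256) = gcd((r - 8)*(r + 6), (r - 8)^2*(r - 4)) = r - 8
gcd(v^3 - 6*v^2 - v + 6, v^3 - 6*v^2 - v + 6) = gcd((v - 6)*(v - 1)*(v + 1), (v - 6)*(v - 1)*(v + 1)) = v^3 - 6*v^2 - v + 6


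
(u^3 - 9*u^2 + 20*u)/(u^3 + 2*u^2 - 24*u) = (u - 5)/(u + 6)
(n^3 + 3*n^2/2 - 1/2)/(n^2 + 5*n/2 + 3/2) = (2*n^2 + n - 1)/(2*n + 3)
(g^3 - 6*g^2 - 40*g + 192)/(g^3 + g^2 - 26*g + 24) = (g - 8)/(g - 1)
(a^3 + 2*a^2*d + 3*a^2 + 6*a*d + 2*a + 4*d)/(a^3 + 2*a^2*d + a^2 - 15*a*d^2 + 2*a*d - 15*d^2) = (a^2 + 2*a*d + 2*a + 4*d)/(a^2 + 2*a*d - 15*d^2)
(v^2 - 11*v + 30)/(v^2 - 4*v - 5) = (v - 6)/(v + 1)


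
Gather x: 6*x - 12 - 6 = 6*x - 18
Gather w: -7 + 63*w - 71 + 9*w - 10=72*w - 88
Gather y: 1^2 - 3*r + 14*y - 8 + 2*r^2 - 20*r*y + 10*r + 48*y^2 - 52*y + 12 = 2*r^2 + 7*r + 48*y^2 + y*(-20*r - 38) + 5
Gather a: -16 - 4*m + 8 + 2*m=-2*m - 8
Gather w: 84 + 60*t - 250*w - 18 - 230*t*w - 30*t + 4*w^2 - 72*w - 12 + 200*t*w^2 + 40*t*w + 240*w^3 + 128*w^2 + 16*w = 30*t + 240*w^3 + w^2*(200*t + 132) + w*(-190*t - 306) + 54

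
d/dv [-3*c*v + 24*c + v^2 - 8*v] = -3*c + 2*v - 8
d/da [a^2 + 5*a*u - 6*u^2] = 2*a + 5*u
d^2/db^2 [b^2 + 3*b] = 2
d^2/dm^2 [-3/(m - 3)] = -6/(m - 3)^3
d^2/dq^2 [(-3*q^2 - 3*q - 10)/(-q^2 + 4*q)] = 10*(3*q^3 + 6*q^2 - 24*q + 32)/(q^3*(q^3 - 12*q^2 + 48*q - 64))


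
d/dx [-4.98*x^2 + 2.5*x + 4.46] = 2.5 - 9.96*x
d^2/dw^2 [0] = 0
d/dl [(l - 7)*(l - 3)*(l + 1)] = 3*l^2 - 18*l + 11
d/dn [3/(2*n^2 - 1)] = -12*n/(2*n^2 - 1)^2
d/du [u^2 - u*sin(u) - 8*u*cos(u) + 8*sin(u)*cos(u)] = 8*u*sin(u) - u*cos(u) + 2*u - sin(u) - 8*cos(u) + 8*cos(2*u)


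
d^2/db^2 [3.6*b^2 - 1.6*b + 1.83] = 7.20000000000000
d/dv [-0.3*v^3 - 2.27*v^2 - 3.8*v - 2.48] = -0.9*v^2 - 4.54*v - 3.8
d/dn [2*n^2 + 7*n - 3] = 4*n + 7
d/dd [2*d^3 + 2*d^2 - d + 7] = 6*d^2 + 4*d - 1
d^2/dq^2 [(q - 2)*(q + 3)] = 2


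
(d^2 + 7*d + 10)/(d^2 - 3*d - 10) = (d + 5)/(d - 5)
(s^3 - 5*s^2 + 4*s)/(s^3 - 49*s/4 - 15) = 4*s*(s - 1)/(4*s^2 + 16*s + 15)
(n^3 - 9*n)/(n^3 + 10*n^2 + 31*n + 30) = n*(n - 3)/(n^2 + 7*n + 10)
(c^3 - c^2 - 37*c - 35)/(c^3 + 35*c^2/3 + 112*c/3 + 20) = 3*(c^2 - 6*c - 7)/(3*c^2 + 20*c + 12)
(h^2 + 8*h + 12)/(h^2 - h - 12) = (h^2 + 8*h + 12)/(h^2 - h - 12)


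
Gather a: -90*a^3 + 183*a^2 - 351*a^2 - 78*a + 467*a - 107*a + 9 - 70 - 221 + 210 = -90*a^3 - 168*a^2 + 282*a - 72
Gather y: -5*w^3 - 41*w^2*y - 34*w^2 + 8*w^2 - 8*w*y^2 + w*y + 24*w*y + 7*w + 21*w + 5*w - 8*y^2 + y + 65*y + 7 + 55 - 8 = -5*w^3 - 26*w^2 + 33*w + y^2*(-8*w - 8) + y*(-41*w^2 + 25*w + 66) + 54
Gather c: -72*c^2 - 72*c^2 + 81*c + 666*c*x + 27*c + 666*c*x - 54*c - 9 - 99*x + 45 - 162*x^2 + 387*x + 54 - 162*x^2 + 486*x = -144*c^2 + c*(1332*x + 54) - 324*x^2 + 774*x + 90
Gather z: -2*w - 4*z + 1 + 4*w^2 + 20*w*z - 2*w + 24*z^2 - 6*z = 4*w^2 - 4*w + 24*z^2 + z*(20*w - 10) + 1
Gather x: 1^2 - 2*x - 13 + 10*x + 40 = 8*x + 28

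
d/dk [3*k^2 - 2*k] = 6*k - 2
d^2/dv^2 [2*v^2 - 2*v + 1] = 4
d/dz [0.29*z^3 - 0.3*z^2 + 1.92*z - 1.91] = 0.87*z^2 - 0.6*z + 1.92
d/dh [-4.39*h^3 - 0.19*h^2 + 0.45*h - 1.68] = -13.17*h^2 - 0.38*h + 0.45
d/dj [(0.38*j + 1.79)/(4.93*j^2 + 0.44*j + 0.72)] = (1.8734*j^2 + 0.1672*j - (0.38*j + 1.79)*(9.86*j + 0.44) + 0.2736)/(4.93*j^2 + 0.44*j + 0.72)^2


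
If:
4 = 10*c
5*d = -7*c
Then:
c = 2/5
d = -14/25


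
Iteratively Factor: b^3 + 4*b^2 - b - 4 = (b + 4)*(b^2 - 1) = (b + 1)*(b + 4)*(b - 1)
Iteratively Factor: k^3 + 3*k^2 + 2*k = (k + 1)*(k^2 + 2*k) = (k + 1)*(k + 2)*(k)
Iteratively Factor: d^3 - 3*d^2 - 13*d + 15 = (d - 5)*(d^2 + 2*d - 3) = (d - 5)*(d - 1)*(d + 3)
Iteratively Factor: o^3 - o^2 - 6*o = (o - 3)*(o^2 + 2*o) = (o - 3)*(o + 2)*(o)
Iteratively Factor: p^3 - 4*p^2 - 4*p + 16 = (p + 2)*(p^2 - 6*p + 8) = (p - 4)*(p + 2)*(p - 2)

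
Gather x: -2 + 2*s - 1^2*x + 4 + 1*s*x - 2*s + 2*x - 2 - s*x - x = 0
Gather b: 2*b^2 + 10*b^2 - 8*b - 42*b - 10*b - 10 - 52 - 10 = 12*b^2 - 60*b - 72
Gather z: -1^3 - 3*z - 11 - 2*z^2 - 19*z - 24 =-2*z^2 - 22*z - 36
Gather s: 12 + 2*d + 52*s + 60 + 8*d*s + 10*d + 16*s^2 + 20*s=12*d + 16*s^2 + s*(8*d + 72) + 72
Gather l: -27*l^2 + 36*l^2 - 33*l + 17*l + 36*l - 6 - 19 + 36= 9*l^2 + 20*l + 11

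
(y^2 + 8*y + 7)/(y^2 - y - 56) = (y + 1)/(y - 8)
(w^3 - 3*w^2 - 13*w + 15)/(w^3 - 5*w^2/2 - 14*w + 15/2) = 2*(w - 1)/(2*w - 1)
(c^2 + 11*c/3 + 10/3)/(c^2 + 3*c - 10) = (3*c^2 + 11*c + 10)/(3*(c^2 + 3*c - 10))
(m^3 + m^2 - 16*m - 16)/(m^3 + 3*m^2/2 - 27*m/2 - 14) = 2*(m - 4)/(2*m - 7)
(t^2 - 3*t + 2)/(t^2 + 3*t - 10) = (t - 1)/(t + 5)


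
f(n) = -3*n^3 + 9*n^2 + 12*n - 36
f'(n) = -9*n^2 + 18*n + 12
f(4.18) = -47.69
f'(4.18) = -70.01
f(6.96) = -527.97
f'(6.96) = -298.69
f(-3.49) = 159.27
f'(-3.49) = -160.44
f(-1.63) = -18.66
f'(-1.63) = -41.25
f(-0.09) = -37.00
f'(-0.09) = 10.31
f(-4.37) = 333.79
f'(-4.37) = -238.53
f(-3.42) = 148.23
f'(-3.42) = -154.83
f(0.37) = -30.48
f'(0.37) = 17.43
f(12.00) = -3780.00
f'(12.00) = -1068.00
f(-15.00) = 11934.00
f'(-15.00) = -2283.00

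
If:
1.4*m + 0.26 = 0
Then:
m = -0.19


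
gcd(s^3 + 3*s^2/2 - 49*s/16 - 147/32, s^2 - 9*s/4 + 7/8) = s - 7/4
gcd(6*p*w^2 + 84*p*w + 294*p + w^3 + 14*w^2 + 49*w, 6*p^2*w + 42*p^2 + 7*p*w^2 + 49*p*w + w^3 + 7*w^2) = 6*p*w + 42*p + w^2 + 7*w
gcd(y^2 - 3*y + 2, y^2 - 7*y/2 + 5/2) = y - 1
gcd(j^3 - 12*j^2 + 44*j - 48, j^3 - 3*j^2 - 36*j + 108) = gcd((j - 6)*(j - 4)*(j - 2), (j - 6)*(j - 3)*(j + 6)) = j - 6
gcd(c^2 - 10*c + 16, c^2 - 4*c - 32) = c - 8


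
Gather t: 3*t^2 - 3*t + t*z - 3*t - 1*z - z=3*t^2 + t*(z - 6) - 2*z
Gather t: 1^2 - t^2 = 1 - t^2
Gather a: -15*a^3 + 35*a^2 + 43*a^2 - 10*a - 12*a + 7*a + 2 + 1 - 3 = -15*a^3 + 78*a^2 - 15*a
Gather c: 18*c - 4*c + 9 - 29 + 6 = 14*c - 14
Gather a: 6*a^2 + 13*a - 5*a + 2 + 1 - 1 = 6*a^2 + 8*a + 2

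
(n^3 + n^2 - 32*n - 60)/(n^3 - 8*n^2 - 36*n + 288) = (n^2 + 7*n + 10)/(n^2 - 2*n - 48)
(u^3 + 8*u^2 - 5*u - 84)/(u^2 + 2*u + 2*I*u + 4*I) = (u^3 + 8*u^2 - 5*u - 84)/(u^2 + 2*u*(1 + I) + 4*I)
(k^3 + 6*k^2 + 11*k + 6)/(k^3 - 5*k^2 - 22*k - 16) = (k + 3)/(k - 8)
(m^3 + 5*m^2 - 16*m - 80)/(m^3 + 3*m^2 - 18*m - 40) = (m + 4)/(m + 2)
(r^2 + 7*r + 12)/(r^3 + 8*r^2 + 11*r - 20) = (r + 3)/(r^2 + 4*r - 5)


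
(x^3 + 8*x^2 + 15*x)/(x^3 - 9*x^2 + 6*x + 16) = x*(x^2 + 8*x + 15)/(x^3 - 9*x^2 + 6*x + 16)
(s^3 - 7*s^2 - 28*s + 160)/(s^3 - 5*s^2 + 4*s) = (s^2 - 3*s - 40)/(s*(s - 1))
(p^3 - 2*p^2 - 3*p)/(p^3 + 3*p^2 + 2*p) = (p - 3)/(p + 2)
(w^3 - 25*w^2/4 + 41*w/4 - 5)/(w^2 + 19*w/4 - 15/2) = (w^2 - 5*w + 4)/(w + 6)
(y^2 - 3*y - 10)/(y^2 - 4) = (y - 5)/(y - 2)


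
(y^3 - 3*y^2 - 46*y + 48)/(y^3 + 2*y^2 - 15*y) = (y^3 - 3*y^2 - 46*y + 48)/(y*(y^2 + 2*y - 15))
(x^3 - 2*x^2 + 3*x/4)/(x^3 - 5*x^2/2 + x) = (x - 3/2)/(x - 2)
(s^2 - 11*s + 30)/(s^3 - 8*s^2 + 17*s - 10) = (s - 6)/(s^2 - 3*s + 2)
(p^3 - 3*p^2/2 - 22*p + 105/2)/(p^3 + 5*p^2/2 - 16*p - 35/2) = (p - 3)/(p + 1)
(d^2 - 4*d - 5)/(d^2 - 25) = (d + 1)/(d + 5)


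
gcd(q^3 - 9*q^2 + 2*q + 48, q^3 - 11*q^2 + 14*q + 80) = q^2 - 6*q - 16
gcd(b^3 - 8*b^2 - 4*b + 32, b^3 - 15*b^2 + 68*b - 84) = b - 2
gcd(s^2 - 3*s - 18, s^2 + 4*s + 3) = s + 3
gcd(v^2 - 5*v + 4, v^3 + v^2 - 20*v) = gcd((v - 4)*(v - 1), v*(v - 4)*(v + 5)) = v - 4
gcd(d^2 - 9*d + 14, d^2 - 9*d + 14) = d^2 - 9*d + 14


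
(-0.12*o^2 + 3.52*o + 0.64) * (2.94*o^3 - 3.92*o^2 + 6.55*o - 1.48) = -0.3528*o^5 + 10.8192*o^4 - 12.7028*o^3 + 20.7248*o^2 - 1.0176*o - 0.9472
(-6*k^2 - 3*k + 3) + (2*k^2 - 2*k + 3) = -4*k^2 - 5*k + 6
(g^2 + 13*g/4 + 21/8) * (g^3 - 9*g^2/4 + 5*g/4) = g^5 + g^4 - 55*g^3/16 - 59*g^2/32 + 105*g/32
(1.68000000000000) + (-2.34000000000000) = -0.660000000000000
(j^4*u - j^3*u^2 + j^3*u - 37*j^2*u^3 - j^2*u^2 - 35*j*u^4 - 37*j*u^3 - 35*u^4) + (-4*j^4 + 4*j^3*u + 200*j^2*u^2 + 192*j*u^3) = j^4*u - 4*j^4 - j^3*u^2 + 5*j^3*u - 37*j^2*u^3 + 199*j^2*u^2 - 35*j*u^4 + 155*j*u^3 - 35*u^4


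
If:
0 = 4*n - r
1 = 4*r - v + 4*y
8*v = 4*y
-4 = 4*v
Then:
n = 1/2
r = 2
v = -1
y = -2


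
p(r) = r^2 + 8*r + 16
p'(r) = 2*r + 8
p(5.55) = 91.20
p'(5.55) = 19.10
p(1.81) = 33.76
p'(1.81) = 11.62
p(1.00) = 25.00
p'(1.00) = 10.00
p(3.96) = 63.36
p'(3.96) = 15.92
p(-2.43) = 2.46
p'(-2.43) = 3.14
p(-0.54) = 11.97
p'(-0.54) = 6.92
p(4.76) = 76.74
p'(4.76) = 17.52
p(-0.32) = 13.54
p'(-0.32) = 7.36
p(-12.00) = 64.00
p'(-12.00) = -16.00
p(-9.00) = 25.00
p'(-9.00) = -10.00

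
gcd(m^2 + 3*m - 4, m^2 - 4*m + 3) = m - 1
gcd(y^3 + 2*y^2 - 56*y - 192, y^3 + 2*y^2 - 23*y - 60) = y + 4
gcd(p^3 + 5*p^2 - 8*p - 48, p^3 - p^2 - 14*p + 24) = p^2 + p - 12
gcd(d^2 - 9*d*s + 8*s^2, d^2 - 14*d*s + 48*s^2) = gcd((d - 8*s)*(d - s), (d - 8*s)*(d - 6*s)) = -d + 8*s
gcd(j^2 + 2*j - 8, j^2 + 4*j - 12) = j - 2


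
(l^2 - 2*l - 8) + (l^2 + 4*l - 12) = 2*l^2 + 2*l - 20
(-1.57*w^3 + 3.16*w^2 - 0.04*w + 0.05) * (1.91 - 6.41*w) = 10.0637*w^4 - 23.2543*w^3 + 6.292*w^2 - 0.3969*w + 0.0955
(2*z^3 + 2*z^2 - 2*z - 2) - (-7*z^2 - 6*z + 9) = 2*z^3 + 9*z^2 + 4*z - 11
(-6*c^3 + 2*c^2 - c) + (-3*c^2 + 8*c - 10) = -6*c^3 - c^2 + 7*c - 10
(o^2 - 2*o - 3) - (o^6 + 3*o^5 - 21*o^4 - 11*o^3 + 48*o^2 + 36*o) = -o^6 - 3*o^5 + 21*o^4 + 11*o^3 - 47*o^2 - 38*o - 3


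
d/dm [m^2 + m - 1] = 2*m + 1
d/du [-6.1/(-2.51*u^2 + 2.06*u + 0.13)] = (12.566 - 30.622*u)/(-2.51*u^2 + 2.06*u + 0.13)^2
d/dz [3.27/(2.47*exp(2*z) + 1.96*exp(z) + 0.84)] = (-16.1538*exp(z) - 6.4092)*exp(z)/(2.47*exp(2*z) + 1.96*exp(z) + 0.84)^2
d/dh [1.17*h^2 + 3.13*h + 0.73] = 2.34*h + 3.13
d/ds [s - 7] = 1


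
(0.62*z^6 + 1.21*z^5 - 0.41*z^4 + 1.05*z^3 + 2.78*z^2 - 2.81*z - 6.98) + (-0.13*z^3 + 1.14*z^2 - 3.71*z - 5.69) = 0.62*z^6 + 1.21*z^5 - 0.41*z^4 + 0.92*z^3 + 3.92*z^2 - 6.52*z - 12.67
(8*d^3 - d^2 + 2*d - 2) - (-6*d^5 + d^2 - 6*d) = 6*d^5 + 8*d^3 - 2*d^2 + 8*d - 2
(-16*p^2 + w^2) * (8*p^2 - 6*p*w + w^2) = -128*p^4 + 96*p^3*w - 8*p^2*w^2 - 6*p*w^3 + w^4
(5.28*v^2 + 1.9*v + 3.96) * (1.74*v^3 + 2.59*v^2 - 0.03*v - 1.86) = 9.1872*v^5 + 16.9812*v^4 + 11.653*v^3 + 0.378599999999999*v^2 - 3.6528*v - 7.3656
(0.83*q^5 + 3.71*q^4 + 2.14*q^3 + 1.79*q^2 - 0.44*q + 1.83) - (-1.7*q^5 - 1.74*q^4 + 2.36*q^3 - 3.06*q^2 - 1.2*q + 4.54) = 2.53*q^5 + 5.45*q^4 - 0.22*q^3 + 4.85*q^2 + 0.76*q - 2.71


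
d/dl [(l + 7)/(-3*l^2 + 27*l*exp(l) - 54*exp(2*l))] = (-l^2 + 9*l*exp(l) - (l + 7)*(9*l*exp(l) - 2*l - 36*exp(2*l) + 9*exp(l)) - 18*exp(2*l))/(3*(l^2 - 9*l*exp(l) + 18*exp(2*l))^2)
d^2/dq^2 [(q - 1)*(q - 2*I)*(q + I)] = 6*q - 2 - 2*I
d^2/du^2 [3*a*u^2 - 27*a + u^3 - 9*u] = 6*a + 6*u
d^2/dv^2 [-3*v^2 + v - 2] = -6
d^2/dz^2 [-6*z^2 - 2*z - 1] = -12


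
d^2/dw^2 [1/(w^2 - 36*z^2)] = 6*(w^2 + 12*z^2)/(w^2 - 36*z^2)^3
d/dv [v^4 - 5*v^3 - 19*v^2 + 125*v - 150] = 4*v^3 - 15*v^2 - 38*v + 125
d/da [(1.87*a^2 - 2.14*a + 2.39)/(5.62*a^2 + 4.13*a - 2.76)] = (19.7499*a^2 - 37.186*a - 3.9643)/(31.5844*a^4 + 46.4212*a^3 - 13.9655*a^2 - 22.7976*a + 7.6176)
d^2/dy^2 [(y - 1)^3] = 6*y - 6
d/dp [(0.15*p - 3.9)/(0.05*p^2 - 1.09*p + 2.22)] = (-0.0075*p^2 + 0.39*p - 3.918)/(0.0025*p^4 - 0.109*p^3 + 1.4101*p^2 - 4.8396*p + 4.9284)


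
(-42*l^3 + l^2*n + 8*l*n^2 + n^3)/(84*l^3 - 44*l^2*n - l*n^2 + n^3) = (-3*l - n)/(6*l - n)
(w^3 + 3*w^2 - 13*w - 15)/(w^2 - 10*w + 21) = (w^2 + 6*w + 5)/(w - 7)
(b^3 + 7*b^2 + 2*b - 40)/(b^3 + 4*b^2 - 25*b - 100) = (b - 2)/(b - 5)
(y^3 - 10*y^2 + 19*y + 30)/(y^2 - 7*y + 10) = (y^2 - 5*y - 6)/(y - 2)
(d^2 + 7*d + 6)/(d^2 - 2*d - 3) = (d + 6)/(d - 3)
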